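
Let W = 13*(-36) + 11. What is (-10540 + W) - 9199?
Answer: -20196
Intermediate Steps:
W = -457 (W = -468 + 11 = -457)
(-10540 + W) - 9199 = (-10540 - 457) - 9199 = -10997 - 9199 = -20196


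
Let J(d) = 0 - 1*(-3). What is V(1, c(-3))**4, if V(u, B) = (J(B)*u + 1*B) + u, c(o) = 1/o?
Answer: 14641/81 ≈ 180.75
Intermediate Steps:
J(d) = 3 (J(d) = 0 + 3 = 3)
V(u, B) = B + 4*u (V(u, B) = (3*u + 1*B) + u = (3*u + B) + u = (B + 3*u) + u = B + 4*u)
V(1, c(-3))**4 = (1/(-3) + 4*1)**4 = (-1/3 + 4)**4 = (11/3)**4 = 14641/81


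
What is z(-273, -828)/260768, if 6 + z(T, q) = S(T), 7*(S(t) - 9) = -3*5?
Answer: 3/912688 ≈ 3.2870e-6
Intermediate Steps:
S(t) = 48/7 (S(t) = 9 + (-3*5)/7 = 9 + (⅐)*(-15) = 9 - 15/7 = 48/7)
z(T, q) = 6/7 (z(T, q) = -6 + 48/7 = 6/7)
z(-273, -828)/260768 = (6/7)/260768 = (6/7)*(1/260768) = 3/912688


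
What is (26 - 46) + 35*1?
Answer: 15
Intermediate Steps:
(26 - 46) + 35*1 = -20 + 35 = 15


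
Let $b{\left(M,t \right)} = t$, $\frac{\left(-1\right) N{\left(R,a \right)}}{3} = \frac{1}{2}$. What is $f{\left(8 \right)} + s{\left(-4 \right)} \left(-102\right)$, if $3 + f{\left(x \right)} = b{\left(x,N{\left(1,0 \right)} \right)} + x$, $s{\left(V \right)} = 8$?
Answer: $- \frac{1625}{2} \approx -812.5$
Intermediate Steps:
$N{\left(R,a \right)} = - \frac{3}{2}$
$f{\left(x \right)} = - \frac{9}{2} + x$ ($f{\left(x \right)} = -3 + \left(- \frac{3}{2} + x\right) = - \frac{9}{2} + x$)
$f{\left(8 \right)} + s{\left(-4 \right)} \left(-102\right) = \left(- \frac{9}{2} + 8\right) + 8 \left(-102\right) = \frac{7}{2} - 816 = - \frac{1625}{2}$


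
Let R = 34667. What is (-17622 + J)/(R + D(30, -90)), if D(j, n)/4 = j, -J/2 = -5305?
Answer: -7012/34787 ≈ -0.20157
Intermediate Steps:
J = 10610 (J = -2*(-5305) = 10610)
D(j, n) = 4*j
(-17622 + J)/(R + D(30, -90)) = (-17622 + 10610)/(34667 + 4*30) = -7012/(34667 + 120) = -7012/34787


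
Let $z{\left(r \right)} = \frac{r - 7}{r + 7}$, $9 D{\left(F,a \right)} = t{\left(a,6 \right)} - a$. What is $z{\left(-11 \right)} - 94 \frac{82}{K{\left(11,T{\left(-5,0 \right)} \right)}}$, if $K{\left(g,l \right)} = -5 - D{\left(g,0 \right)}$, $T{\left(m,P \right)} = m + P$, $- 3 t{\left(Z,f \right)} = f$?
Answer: $\frac{139131}{86} \approx 1617.8$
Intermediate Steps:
$t{\left(Z,f \right)} = - \frac{f}{3}$
$D{\left(F,a \right)} = - \frac{2}{9} - \frac{a}{9}$ ($D{\left(F,a \right)} = \frac{\left(- \frac{1}{3}\right) 6 - a}{9} = \frac{-2 - a}{9} = - \frac{2}{9} - \frac{a}{9}$)
$z{\left(r \right)} = \frac{-7 + r}{7 + r}$
$T{\left(m,P \right)} = P + m$
$K{\left(g,l \right)} = - \frac{43}{9}$ ($K{\left(g,l \right)} = -5 - \left(- \frac{2}{9} - 0\right) = -5 - \left(- \frac{2}{9} + 0\right) = -5 - - \frac{2}{9} = -5 + \frac{2}{9} = - \frac{43}{9}$)
$z{\left(-11 \right)} - 94 \frac{82}{K{\left(11,T{\left(-5,0 \right)} \right)}} = \frac{-7 - 11}{7 - 11} - 94 \frac{82}{- \frac{43}{9}} = \frac{1}{-4} \left(-18\right) - 94 \cdot 82 \left(- \frac{9}{43}\right) = \left(- \frac{1}{4}\right) \left(-18\right) - - \frac{69372}{43} = \frac{9}{2} + \frac{69372}{43} = \frac{139131}{86}$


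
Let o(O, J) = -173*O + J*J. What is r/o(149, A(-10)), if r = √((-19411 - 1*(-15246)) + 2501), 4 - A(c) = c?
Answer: -8*I*√26/25581 ≈ -0.0015946*I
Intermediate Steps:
A(c) = 4 - c
o(O, J) = J² - 173*O (o(O, J) = -173*O + J² = J² - 173*O)
r = 8*I*√26 (r = √((-19411 + 15246) + 2501) = √(-4165 + 2501) = √(-1664) = 8*I*√26 ≈ 40.792*I)
r/o(149, A(-10)) = (8*I*√26)/((4 - 1*(-10))² - 173*149) = (8*I*√26)/((4 + 10)² - 25777) = (8*I*√26)/(14² - 25777) = (8*I*√26)/(196 - 25777) = (8*I*√26)/(-25581) = (8*I*√26)*(-1/25581) = -8*I*√26/25581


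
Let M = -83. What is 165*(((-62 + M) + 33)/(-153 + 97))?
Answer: 330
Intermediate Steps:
165*(((-62 + M) + 33)/(-153 + 97)) = 165*(((-62 - 83) + 33)/(-153 + 97)) = 165*((-145 + 33)/(-56)) = 165*(-112*(-1/56)) = 165*2 = 330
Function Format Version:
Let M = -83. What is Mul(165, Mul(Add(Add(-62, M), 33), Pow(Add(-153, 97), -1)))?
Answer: 330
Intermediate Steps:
Mul(165, Mul(Add(Add(-62, M), 33), Pow(Add(-153, 97), -1))) = Mul(165, Mul(Add(Add(-62, -83), 33), Pow(Add(-153, 97), -1))) = Mul(165, Mul(Add(-145, 33), Pow(-56, -1))) = Mul(165, Mul(-112, Rational(-1, 56))) = Mul(165, 2) = 330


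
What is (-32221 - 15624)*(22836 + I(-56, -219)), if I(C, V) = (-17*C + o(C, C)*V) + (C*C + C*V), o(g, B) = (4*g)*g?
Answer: 129561772060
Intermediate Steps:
o(g, B) = 4*g²
I(C, V) = C² - 17*C + C*V + 4*V*C² (I(C, V) = (-17*C + (4*C²)*V) + (C*C + C*V) = (-17*C + 4*V*C²) + (C² + C*V) = C² - 17*C + C*V + 4*V*C²)
(-32221 - 15624)*(22836 + I(-56, -219)) = (-32221 - 15624)*(22836 - 56*(-17 - 56 - 219 + 4*(-56)*(-219))) = -47845*(22836 - 56*(-17 - 56 - 219 + 49056)) = -47845*(22836 - 56*48764) = -47845*(22836 - 2730784) = -47845*(-2707948) = 129561772060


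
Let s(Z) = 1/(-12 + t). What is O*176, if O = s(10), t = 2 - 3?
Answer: -176/13 ≈ -13.538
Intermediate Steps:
t = -1
s(Z) = -1/13 (s(Z) = 1/(-12 - 1) = 1/(-13) = -1/13)
O = -1/13 ≈ -0.076923
O*176 = -1/13*176 = -176/13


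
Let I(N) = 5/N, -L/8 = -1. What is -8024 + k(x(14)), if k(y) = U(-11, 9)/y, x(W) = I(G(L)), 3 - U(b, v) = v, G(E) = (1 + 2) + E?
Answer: -40186/5 ≈ -8037.2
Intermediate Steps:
L = 8 (L = -8*(-1) = 8)
G(E) = 3 + E
U(b, v) = 3 - v
x(W) = 5/11 (x(W) = 5/(3 + 8) = 5/11)
k(y) = -6/y (k(y) = (3 - 1*9)/y = (3 - 9)/y = -6/y)
-8024 + k(x(14)) = -8024 - 6/5/11 = -8024 - 6*11/5 = -8024 - 66/5 = -40186/5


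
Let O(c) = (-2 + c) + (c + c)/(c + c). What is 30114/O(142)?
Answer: 10038/47 ≈ 213.57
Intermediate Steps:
O(c) = -1 + c (O(c) = (-2 + c) + (2*c)/((2*c)) = (-2 + c) + (2*c)*(1/(2*c)) = (-2 + c) + 1 = -1 + c)
30114/O(142) = 30114/(-1 + 142) = 30114/141 = 30114*(1/141) = 10038/47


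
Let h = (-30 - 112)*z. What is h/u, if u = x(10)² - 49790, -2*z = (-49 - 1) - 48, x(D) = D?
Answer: 3479/24845 ≈ 0.14003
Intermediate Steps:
z = 49 (z = -((-49 - 1) - 48)/2 = -(-50 - 48)/2 = -½*(-98) = 49)
h = -6958 (h = (-30 - 112)*49 = -142*49 = -6958)
u = -49690 (u = 10² - 49790 = 100 - 49790 = -49690)
h/u = -6958/(-49690) = -6958*(-1/49690) = 3479/24845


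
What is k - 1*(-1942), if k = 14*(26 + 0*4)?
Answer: 2306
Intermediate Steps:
k = 364 (k = 14*(26 + 0) = 14*26 = 364)
k - 1*(-1942) = 364 - 1*(-1942) = 364 + 1942 = 2306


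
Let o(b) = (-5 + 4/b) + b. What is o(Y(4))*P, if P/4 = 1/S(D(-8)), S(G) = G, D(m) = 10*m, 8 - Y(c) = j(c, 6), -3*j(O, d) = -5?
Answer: -28/285 ≈ -0.098246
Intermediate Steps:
j(O, d) = 5/3 (j(O, d) = -⅓*(-5) = 5/3)
Y(c) = 19/3 (Y(c) = 8 - 1*5/3 = 8 - 5/3 = 19/3)
P = -1/20 (P = 4/((10*(-8))) = 4/(-80) = 4*(-1/80) = -1/20 ≈ -0.050000)
o(b) = -5 + b + 4/b
o(Y(4))*P = (-5 + 19/3 + 4/(19/3))*(-1/20) = (-5 + 19/3 + 4*(3/19))*(-1/20) = (-5 + 19/3 + 12/19)*(-1/20) = (112/57)*(-1/20) = -28/285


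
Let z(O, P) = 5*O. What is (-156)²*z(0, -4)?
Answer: 0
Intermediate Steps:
(-156)²*z(0, -4) = (-156)²*(5*0) = 24336*0 = 0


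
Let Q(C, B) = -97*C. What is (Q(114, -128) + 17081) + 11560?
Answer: 17583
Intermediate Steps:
(Q(114, -128) + 17081) + 11560 = (-97*114 + 17081) + 11560 = (-11058 + 17081) + 11560 = 6023 + 11560 = 17583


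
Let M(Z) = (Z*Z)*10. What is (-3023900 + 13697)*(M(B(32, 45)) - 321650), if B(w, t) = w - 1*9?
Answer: 952307821080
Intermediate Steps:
B(w, t) = -9 + w (B(w, t) = w - 9 = -9 + w)
M(Z) = 10*Z² (M(Z) = Z²*10 = 10*Z²)
(-3023900 + 13697)*(M(B(32, 45)) - 321650) = (-3023900 + 13697)*(10*(-9 + 32)² - 321650) = -3010203*(10*23² - 321650) = -3010203*(10*529 - 321650) = -3010203*(5290 - 321650) = -3010203*(-316360) = 952307821080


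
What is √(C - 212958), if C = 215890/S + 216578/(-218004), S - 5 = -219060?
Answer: I*√4856610348007498480596042/4775486622 ≈ 461.48*I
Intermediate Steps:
S = -219055 (S = 5 - 219060 = -219055)
C = -9450737735/4775486622 (C = 215890/(-219055) + 216578/(-218004) = 215890*(-1/219055) + 216578*(-1/218004) = -43178/43811 - 108289/109002 = -9450737735/4775486622 ≈ -1.9790)
√(C - 212958) = √(-9450737735/4775486622 - 212958) = √(-1016987530785611/4775486622) = I*√4856610348007498480596042/4775486622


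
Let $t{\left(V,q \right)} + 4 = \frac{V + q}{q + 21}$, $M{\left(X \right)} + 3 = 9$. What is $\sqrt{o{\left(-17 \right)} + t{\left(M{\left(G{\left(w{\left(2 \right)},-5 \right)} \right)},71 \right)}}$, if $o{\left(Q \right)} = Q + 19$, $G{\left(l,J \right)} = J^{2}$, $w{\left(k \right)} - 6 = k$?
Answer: $\frac{i \sqrt{2461}}{46} \approx 1.0784 i$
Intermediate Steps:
$w{\left(k \right)} = 6 + k$
$M{\left(X \right)} = 6$ ($M{\left(X \right)} = -3 + 9 = 6$)
$t{\left(V,q \right)} = -4 + \frac{V + q}{21 + q}$ ($t{\left(V,q \right)} = -4 + \frac{V + q}{q + 21} = -4 + \frac{V + q}{21 + q}$)
$o{\left(Q \right)} = 19 + Q$
$\sqrt{o{\left(-17 \right)} + t{\left(M{\left(G{\left(w{\left(2 \right)},-5 \right)} \right)},71 \right)}} = \sqrt{\left(19 - 17\right) + \frac{-84 + 6 - 213}{21 + 71}} = \sqrt{2 + \frac{-84 + 6 - 213}{92}} = \sqrt{2 + \frac{1}{92} \left(-291\right)} = \sqrt{2 - \frac{291}{92}} = \sqrt{- \frac{107}{92}} = \frac{i \sqrt{2461}}{46}$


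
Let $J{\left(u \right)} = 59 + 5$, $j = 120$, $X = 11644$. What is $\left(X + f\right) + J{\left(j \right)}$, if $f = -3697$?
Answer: $8011$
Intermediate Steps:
$J{\left(u \right)} = 64$
$\left(X + f\right) + J{\left(j \right)} = \left(11644 - 3697\right) + 64 = 7947 + 64 = 8011$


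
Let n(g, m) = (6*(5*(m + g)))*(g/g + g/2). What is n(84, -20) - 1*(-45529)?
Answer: 128089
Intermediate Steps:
n(g, m) = (1 + g/2)*(30*g + 30*m) (n(g, m) = (6*(5*(g + m)))*(1 + g*(½)) = (6*(5*g + 5*m))*(1 + g/2) = (30*g + 30*m)*(1 + g/2) = (1 + g/2)*(30*g + 30*m))
n(84, -20) - 1*(-45529) = (15*84² + 30*84 + 30*(-20) + 15*84*(-20)) - 1*(-45529) = (15*7056 + 2520 - 600 - 25200) + 45529 = (105840 + 2520 - 600 - 25200) + 45529 = 82560 + 45529 = 128089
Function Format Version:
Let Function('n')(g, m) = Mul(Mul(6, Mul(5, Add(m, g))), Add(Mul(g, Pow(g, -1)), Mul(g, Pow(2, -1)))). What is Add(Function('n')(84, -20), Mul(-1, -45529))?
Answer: 128089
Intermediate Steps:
Function('n')(g, m) = Mul(Add(1, Mul(Rational(1, 2), g)), Add(Mul(30, g), Mul(30, m))) (Function('n')(g, m) = Mul(Mul(6, Mul(5, Add(g, m))), Add(1, Mul(g, Rational(1, 2)))) = Mul(Mul(6, Add(Mul(5, g), Mul(5, m))), Add(1, Mul(Rational(1, 2), g))) = Mul(Add(Mul(30, g), Mul(30, m)), Add(1, Mul(Rational(1, 2), g))) = Mul(Add(1, Mul(Rational(1, 2), g)), Add(Mul(30, g), Mul(30, m))))
Add(Function('n')(84, -20), Mul(-1, -45529)) = Add(Add(Mul(15, Pow(84, 2)), Mul(30, 84), Mul(30, -20), Mul(15, 84, -20)), Mul(-1, -45529)) = Add(Add(Mul(15, 7056), 2520, -600, -25200), 45529) = Add(Add(105840, 2520, -600, -25200), 45529) = Add(82560, 45529) = 128089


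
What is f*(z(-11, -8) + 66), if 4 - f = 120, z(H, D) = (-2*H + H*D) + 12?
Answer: -21808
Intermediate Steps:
z(H, D) = 12 - 2*H + D*H (z(H, D) = (-2*H + D*H) + 12 = 12 - 2*H + D*H)
f = -116 (f = 4 - 1*120 = 4 - 120 = -116)
f*(z(-11, -8) + 66) = -116*((12 - 2*(-11) - 8*(-11)) + 66) = -116*((12 + 22 + 88) + 66) = -116*(122 + 66) = -116*188 = -21808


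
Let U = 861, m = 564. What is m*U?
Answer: 485604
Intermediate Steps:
m*U = 564*861 = 485604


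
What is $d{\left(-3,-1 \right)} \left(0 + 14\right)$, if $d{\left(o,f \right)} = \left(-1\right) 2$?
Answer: $-28$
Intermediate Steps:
$d{\left(o,f \right)} = -2$
$d{\left(-3,-1 \right)} \left(0 + 14\right) = - 2 \left(0 + 14\right) = \left(-2\right) 14 = -28$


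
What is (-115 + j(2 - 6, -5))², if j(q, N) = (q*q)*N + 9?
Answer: 34596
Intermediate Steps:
j(q, N) = 9 + N*q² (j(q, N) = q²*N + 9 = N*q² + 9 = 9 + N*q²)
(-115 + j(2 - 6, -5))² = (-115 + (9 - 5*(2 - 6)²))² = (-115 + (9 - 5*(-4)²))² = (-115 + (9 - 5*16))² = (-115 + (9 - 80))² = (-115 - 71)² = (-186)² = 34596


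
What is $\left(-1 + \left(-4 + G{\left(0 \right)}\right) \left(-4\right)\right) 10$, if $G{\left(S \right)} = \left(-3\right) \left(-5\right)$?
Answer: $-450$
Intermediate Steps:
$G{\left(S \right)} = 15$
$\left(-1 + \left(-4 + G{\left(0 \right)}\right) \left(-4\right)\right) 10 = \left(-1 + \left(-4 + 15\right) \left(-4\right)\right) 10 = \left(-1 + 11 \left(-4\right)\right) 10 = \left(-1 - 44\right) 10 = \left(-45\right) 10 = -450$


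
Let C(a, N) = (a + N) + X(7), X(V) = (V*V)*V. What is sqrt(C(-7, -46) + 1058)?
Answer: 2*sqrt(337) ≈ 36.715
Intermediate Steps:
X(V) = V**3 (X(V) = V**2*V = V**3)
C(a, N) = 343 + N + a (C(a, N) = (a + N) + 7**3 = (N + a) + 343 = 343 + N + a)
sqrt(C(-7, -46) + 1058) = sqrt((343 - 46 - 7) + 1058) = sqrt(290 + 1058) = sqrt(1348) = 2*sqrt(337)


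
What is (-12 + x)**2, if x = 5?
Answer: 49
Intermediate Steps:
(-12 + x)**2 = (-12 + 5)**2 = (-7)**2 = 49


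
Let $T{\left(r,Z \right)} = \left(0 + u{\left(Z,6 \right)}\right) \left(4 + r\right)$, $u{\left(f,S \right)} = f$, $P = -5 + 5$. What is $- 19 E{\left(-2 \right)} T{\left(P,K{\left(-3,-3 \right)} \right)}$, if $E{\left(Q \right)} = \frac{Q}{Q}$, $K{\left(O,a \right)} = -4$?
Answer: $304$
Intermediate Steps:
$P = 0$
$E{\left(Q \right)} = 1$
$T{\left(r,Z \right)} = Z \left(4 + r\right)$ ($T{\left(r,Z \right)} = \left(0 + Z\right) \left(4 + r\right) = Z \left(4 + r\right)$)
$- 19 E{\left(-2 \right)} T{\left(P,K{\left(-3,-3 \right)} \right)} = \left(-19\right) 1 \left(- 4 \left(4 + 0\right)\right) = - 19 \left(\left(-4\right) 4\right) = \left(-19\right) \left(-16\right) = 304$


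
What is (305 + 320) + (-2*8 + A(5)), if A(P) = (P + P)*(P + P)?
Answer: 709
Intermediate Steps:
A(P) = 4*P**2 (A(P) = (2*P)*(2*P) = 4*P**2)
(305 + 320) + (-2*8 + A(5)) = (305 + 320) + (-2*8 + 4*5**2) = 625 + (-16 + 4*25) = 625 + (-16 + 100) = 625 + 84 = 709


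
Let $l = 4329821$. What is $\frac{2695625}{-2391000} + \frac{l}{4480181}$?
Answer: $- \frac{13794287177}{85696902168} \approx -0.16097$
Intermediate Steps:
$\frac{2695625}{-2391000} + \frac{l}{4480181} = \frac{2695625}{-2391000} + \frac{4329821}{4480181} = 2695625 \left(- \frac{1}{2391000}\right) + 4329821 \cdot \frac{1}{4480181} = - \frac{21565}{19128} + \frac{4329821}{4480181} = - \frac{13794287177}{85696902168}$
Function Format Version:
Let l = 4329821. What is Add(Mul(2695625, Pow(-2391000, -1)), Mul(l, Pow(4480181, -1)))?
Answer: Rational(-13794287177, 85696902168) ≈ -0.16097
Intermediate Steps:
Add(Mul(2695625, Pow(-2391000, -1)), Mul(l, Pow(4480181, -1))) = Add(Mul(2695625, Pow(-2391000, -1)), Mul(4329821, Pow(4480181, -1))) = Add(Mul(2695625, Rational(-1, 2391000)), Mul(4329821, Rational(1, 4480181))) = Add(Rational(-21565, 19128), Rational(4329821, 4480181)) = Rational(-13794287177, 85696902168)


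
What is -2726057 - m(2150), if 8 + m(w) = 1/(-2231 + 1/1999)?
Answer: -12157546094633/4459768 ≈ -2.7260e+6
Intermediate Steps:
m(w) = -35680143/4459768 (m(w) = -8 + 1/(-2231 + 1/1999) = -8 + 1/(-4459768/1999) = -8 - 1999/4459768 = -35680143/4459768)
-2726057 - m(2150) = -2726057 - 1*(-35680143/4459768) = -2726057 + 35680143/4459768 = -12157546094633/4459768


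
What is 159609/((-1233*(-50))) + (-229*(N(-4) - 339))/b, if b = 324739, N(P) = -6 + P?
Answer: 18919465567/6673386450 ≈ 2.8351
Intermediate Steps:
159609/((-1233*(-50))) + (-229*(N(-4) - 339))/b = 159609/((-1233*(-50))) - 229*((-6 - 4) - 339)/324739 = 159609/61650 - 229*(-10 - 339)*(1/324739) = 159609*(1/61650) - 229*(-349)*(1/324739) = 53203/20550 + 79921*(1/324739) = 53203/20550 + 79921/324739 = 18919465567/6673386450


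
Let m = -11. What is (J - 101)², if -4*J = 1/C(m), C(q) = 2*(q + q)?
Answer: 315950625/30976 ≈ 10200.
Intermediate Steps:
C(q) = 4*q (C(q) = 2*(2*q) = 4*q)
J = 1/176 (J = -1/(4*(4*(-11))) = -¼/(-44) = -¼*(-1/44) = 1/176 ≈ 0.0056818)
(J - 101)² = (1/176 - 101)² = (-17775/176)² = 315950625/30976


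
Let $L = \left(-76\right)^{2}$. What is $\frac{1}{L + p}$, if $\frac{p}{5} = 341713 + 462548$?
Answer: $\frac{1}{4027081} \approx 2.4832 \cdot 10^{-7}$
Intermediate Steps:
$p = 4021305$ ($p = 5 \left(341713 + 462548\right) = 5 \cdot 804261 = 4021305$)
$L = 5776$
$\frac{1}{L + p} = \frac{1}{5776 + 4021305} = \frac{1}{4027081}$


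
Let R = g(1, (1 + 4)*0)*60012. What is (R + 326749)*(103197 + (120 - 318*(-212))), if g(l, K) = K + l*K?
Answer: 55786837017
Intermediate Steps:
g(l, K) = K + K*l
R = 0 (R = (((1 + 4)*0)*(1 + 1))*60012 = ((5*0)*2)*60012 = (0*2)*60012 = 0*60012 = 0)
(R + 326749)*(103197 + (120 - 318*(-212))) = (0 + 326749)*(103197 + (120 - 318*(-212))) = 326749*(103197 + (120 + 67416)) = 326749*(103197 + 67536) = 326749*170733 = 55786837017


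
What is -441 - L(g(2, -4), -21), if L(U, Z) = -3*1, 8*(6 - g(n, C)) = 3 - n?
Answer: -438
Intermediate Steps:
g(n, C) = 45/8 + n/8 (g(n, C) = 6 - (3 - n)/8 = 6 + (-3/8 + n/8) = 45/8 + n/8)
L(U, Z) = -3
-441 - L(g(2, -4), -21) = -441 - 1*(-3) = -441 + 3 = -438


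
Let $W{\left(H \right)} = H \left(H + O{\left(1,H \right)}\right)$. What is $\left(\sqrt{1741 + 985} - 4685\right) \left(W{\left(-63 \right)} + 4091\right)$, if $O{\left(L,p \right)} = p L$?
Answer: $-56355865 + 12029 \sqrt{2726} \approx -5.5728 \cdot 10^{7}$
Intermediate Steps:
$O{\left(L,p \right)} = L p$
$W{\left(H \right)} = 2 H^{2}$ ($W{\left(H \right)} = H \left(H + 1 H\right) = H \left(H + H\right) = H 2 H = 2 H^{2}$)
$\left(\sqrt{1741 + 985} - 4685\right) \left(W{\left(-63 \right)} + 4091\right) = \left(\sqrt{1741 + 985} - 4685\right) \left(2 \left(-63\right)^{2} + 4091\right) = \left(\sqrt{2726} - 4685\right) \left(2 \cdot 3969 + 4091\right) = \left(-4685 + \sqrt{2726}\right) \left(7938 + 4091\right) = \left(-4685 + \sqrt{2726}\right) 12029 = -56355865 + 12029 \sqrt{2726}$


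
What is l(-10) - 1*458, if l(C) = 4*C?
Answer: -498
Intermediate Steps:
l(-10) - 1*458 = 4*(-10) - 1*458 = -40 - 458 = -498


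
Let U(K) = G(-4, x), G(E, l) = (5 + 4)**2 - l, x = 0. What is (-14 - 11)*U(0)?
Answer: -2025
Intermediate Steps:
G(E, l) = 81 - l (G(E, l) = 9**2 - l = 81 - l)
U(K) = 81 (U(K) = 81 - 1*0 = 81 + 0 = 81)
(-14 - 11)*U(0) = (-14 - 11)*81 = -25*81 = -2025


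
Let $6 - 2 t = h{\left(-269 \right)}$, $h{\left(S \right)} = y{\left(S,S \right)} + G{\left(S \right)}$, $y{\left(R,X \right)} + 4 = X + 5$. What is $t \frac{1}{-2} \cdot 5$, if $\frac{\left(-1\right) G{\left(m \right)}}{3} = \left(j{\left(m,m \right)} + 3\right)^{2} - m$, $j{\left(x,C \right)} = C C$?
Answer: $- \frac{78548232845}{4} \approx -1.9637 \cdot 10^{10}$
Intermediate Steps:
$j{\left(x,C \right)} = C^{2}$
$G{\left(m \right)} = - 3 \left(3 + m^{2}\right)^{2} + 3 m$ ($G{\left(m \right)} = - 3 \left(\left(m^{2} + 3\right)^{2} - m\right) = - 3 \left(\left(3 + m^{2}\right)^{2} - m\right) = - 3 \left(3 + m^{2}\right)^{2} + 3 m$)
$y{\left(R,X \right)} = 1 + X$ ($y{\left(R,X \right)} = -4 + \left(X + 5\right) = -4 + \left(5 + X\right) = 1 + X$)
$h{\left(S \right)} = 1 - 3 \left(3 + S^{2}\right)^{2} + 4 S$ ($h{\left(S \right)} = \left(1 + S\right) + \left(- 3 \left(3 + S^{2}\right)^{2} + 3 S\right) = 1 - 3 \left(3 + S^{2}\right)^{2} + 4 S$)
$t = \frac{15709646569}{2}$ ($t = 3 - \frac{1 - 3 \left(3 + \left(-269\right)^{2}\right)^{2} + 4 \left(-269\right)}{2} = 3 - \frac{1 - 3 \left(3 + 72361\right)^{2} - 1076}{2} = 3 - \frac{1 - 3 \cdot 72364^{2} - 1076}{2} = 3 - \frac{1 - 15709645488 - 1076}{2} = 3 - - \frac{15709646563}{2} = 3 + \frac{15709646563}{2} = \frac{15709646569}{2} \approx 7.8548 \cdot 10^{9}$)
$t \frac{1}{-2} \cdot 5 = \frac{15709646569 \frac{1}{-2} \cdot 5}{2} = \frac{15709646569 \left(\left(- \frac{1}{2}\right) 5\right)}{2} = \frac{15709646569}{2} \left(- \frac{5}{2}\right) = - \frac{78548232845}{4}$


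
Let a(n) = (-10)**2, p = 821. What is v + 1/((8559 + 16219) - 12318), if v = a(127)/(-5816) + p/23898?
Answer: 266587369/15462722940 ≈ 0.017241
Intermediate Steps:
a(n) = 100
v = 149071/8686923 (v = 100/(-5816) + 821/23898 = 100*(-1/5816) + 821*(1/23898) = -25/1454 + 821/23898 = 149071/8686923 ≈ 0.017160)
v + 1/((8559 + 16219) - 12318) = 149071/8686923 + 1/((8559 + 16219) - 12318) = 149071/8686923 + 1/(24778 - 12318) = 149071/8686923 + 1/12460 = 266587369/15462722940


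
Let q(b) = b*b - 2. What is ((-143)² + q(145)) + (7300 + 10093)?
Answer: 58865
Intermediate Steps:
q(b) = -2 + b² (q(b) = b² - 2 = -2 + b²)
((-143)² + q(145)) + (7300 + 10093) = ((-143)² + (-2 + 145²)) + (7300 + 10093) = (20449 + (-2 + 21025)) + 17393 = (20449 + 21023) + 17393 = 41472 + 17393 = 58865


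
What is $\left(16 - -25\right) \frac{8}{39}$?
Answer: $\frac{328}{39} \approx 8.4103$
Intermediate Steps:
$\left(16 - -25\right) \frac{8}{39} = \left(16 + 25\right) 8 \cdot \frac{1}{39} = 41 \cdot \frac{8}{39} = \frac{328}{39}$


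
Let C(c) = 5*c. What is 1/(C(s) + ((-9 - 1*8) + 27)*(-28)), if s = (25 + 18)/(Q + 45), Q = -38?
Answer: -7/1745 ≈ -0.0040115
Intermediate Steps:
s = 43/7 (s = (25 + 18)/(-38 + 45) = 43/7 ≈ 6.1429)
1/(C(s) + ((-9 - 1*8) + 27)*(-28)) = 1/(5*(43/7) + ((-9 - 1*8) + 27)*(-28)) = 1/(215/7 + ((-9 - 8) + 27)*(-28)) = 1/(215/7 + (-17 + 27)*(-28)) = 1/(215/7 + 10*(-28)) = 1/(215/7 - 280) = 1/(-1745/7) = -7/1745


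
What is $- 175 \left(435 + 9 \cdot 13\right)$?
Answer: $-96600$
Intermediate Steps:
$- 175 \left(435 + 9 \cdot 13\right) = - 175 \left(435 + 117\right) = \left(-175\right) 552 = -96600$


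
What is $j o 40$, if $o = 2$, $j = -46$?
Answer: $-3680$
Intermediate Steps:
$j o 40 = \left(-46\right) 2 \cdot 40 = \left(-92\right) 40 = -3680$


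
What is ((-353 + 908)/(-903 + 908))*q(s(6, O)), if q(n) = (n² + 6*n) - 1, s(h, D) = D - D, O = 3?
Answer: -111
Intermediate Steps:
s(h, D) = 0
q(n) = -1 + n² + 6*n
((-353 + 908)/(-903 + 908))*q(s(6, O)) = ((-353 + 908)/(-903 + 908))*(-1 + 0² + 6*0) = (555/5)*(-1 + 0 + 0) = (555*(⅕))*(-1) = 111*(-1) = -111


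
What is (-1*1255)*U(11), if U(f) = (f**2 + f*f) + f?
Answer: -317515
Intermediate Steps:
U(f) = f + 2*f**2 (U(f) = (f**2 + f**2) + f = 2*f**2 + f = f + 2*f**2)
(-1*1255)*U(11) = (-1*1255)*(11*(1 + 2*11)) = -13805*(1 + 22) = -13805*23 = -1255*253 = -317515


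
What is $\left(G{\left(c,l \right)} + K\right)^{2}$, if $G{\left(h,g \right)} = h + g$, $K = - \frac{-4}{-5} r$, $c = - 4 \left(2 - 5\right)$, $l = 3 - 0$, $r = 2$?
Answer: $\frac{4489}{25} \approx 179.56$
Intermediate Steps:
$l = 3$ ($l = 3 + 0 = 3$)
$c = 12$ ($c = \left(-4\right) \left(-3\right) = 12$)
$K = - \frac{8}{5}$ ($K = - \frac{-4}{-5} \cdot 2 = - \frac{\left(-4\right) \left(-1\right)}{5} \cdot 2 = \left(-1\right) \frac{4}{5} \cdot 2 = \left(- \frac{4}{5}\right) 2 = - \frac{8}{5} \approx -1.6$)
$G{\left(h,g \right)} = g + h$
$\left(G{\left(c,l \right)} + K\right)^{2} = \left(\left(3 + 12\right) - \frac{8}{5}\right)^{2} = \left(15 - \frac{8}{5}\right)^{2} = \left(\frac{67}{5}\right)^{2} = \frac{4489}{25}$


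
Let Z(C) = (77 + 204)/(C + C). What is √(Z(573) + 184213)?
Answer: √241930202334/1146 ≈ 429.20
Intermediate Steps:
Z(C) = 281/(2*C) (Z(C) = 281/((2*C)) = 281*(1/(2*C)) = 281/(2*C))
√(Z(573) + 184213) = √((281/2)/573 + 184213) = √((281/2)*(1/573) + 184213) = √(281/1146 + 184213) = √(211108379/1146) = √241930202334/1146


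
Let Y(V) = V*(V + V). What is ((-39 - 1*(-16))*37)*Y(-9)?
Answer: -137862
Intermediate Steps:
Y(V) = 2*V² (Y(V) = V*(2*V) = 2*V²)
((-39 - 1*(-16))*37)*Y(-9) = ((-39 - 1*(-16))*37)*(2*(-9)²) = ((-39 + 16)*37)*(2*81) = -23*37*162 = -851*162 = -137862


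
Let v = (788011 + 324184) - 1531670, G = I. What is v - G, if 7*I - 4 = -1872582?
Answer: -1063747/7 ≈ -1.5196e+5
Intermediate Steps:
I = -1872578/7 (I = 4/7 + (⅐)*(-1872582) = 4/7 - 1872582/7 = -1872578/7 ≈ -2.6751e+5)
G = -1872578/7 ≈ -2.6751e+5
v = -419475 (v = 1112195 - 1531670 = -419475)
v - G = -419475 - 1*(-1872578/7) = -419475 + 1872578/7 = -1063747/7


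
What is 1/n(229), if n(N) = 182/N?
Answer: 229/182 ≈ 1.2582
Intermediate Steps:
1/n(229) = 1/(182/229) = 229/182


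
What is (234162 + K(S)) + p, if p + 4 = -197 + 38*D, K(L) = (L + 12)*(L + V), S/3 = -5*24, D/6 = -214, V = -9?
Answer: 313581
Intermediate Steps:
D = -1284 (D = 6*(-214) = -1284)
S = -360 (S = 3*(-5*24) = 3*(-120) = -360)
K(L) = (-9 + L)*(12 + L) (K(L) = (L + 12)*(L - 9) = (12 + L)*(-9 + L) = (-9 + L)*(12 + L))
p = -48993 (p = -4 + (-197 + 38*(-1284)) = -4 + (-197 - 48792) = -4 - 48989 = -48993)
(234162 + K(S)) + p = (234162 + (-108 + (-360)² + 3*(-360))) - 48993 = (234162 + (-108 + 129600 - 1080)) - 48993 = (234162 + 128412) - 48993 = 362574 - 48993 = 313581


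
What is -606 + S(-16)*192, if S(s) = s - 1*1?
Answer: -3870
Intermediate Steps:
S(s) = -1 + s (S(s) = s - 1 = -1 + s)
-606 + S(-16)*192 = -606 + (-1 - 16)*192 = -606 - 17*192 = -606 - 3264 = -3870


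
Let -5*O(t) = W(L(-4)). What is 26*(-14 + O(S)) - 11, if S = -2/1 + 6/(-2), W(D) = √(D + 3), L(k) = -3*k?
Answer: -375 - 26*√15/5 ≈ -395.14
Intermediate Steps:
W(D) = √(3 + D)
S = -5 (S = -2*1 + 6*(-½) = -2 - 3 = -5)
O(t) = -√15/5 (O(t) = -√(3 - 3*(-4))/5 = -√(3 + 12)/5 = -√15/5)
26*(-14 + O(S)) - 11 = 26*(-14 - √15/5) - 11 = (-364 - 26*√15/5) - 11 = -375 - 26*√15/5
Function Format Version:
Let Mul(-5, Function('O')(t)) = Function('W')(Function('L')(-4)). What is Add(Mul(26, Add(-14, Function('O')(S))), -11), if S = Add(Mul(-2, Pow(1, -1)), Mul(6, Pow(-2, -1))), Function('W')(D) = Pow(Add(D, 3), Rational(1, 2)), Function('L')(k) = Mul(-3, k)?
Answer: Add(-375, Mul(Rational(-26, 5), Pow(15, Rational(1, 2)))) ≈ -395.14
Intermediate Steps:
Function('W')(D) = Pow(Add(3, D), Rational(1, 2))
S = -5 (S = Add(Mul(-2, 1), Mul(6, Rational(-1, 2))) = Add(-2, -3) = -5)
Function('O')(t) = Mul(Rational(-1, 5), Pow(15, Rational(1, 2))) (Function('O')(t) = Mul(Rational(-1, 5), Pow(Add(3, Mul(-3, -4)), Rational(1, 2))) = Mul(Rational(-1, 5), Pow(Add(3, 12), Rational(1, 2))) = Mul(Rational(-1, 5), Pow(15, Rational(1, 2))))
Add(Mul(26, Add(-14, Function('O')(S))), -11) = Add(Mul(26, Add(-14, Mul(Rational(-1, 5), Pow(15, Rational(1, 2))))), -11) = Add(Add(-364, Mul(Rational(-26, 5), Pow(15, Rational(1, 2)))), -11) = Add(-375, Mul(Rational(-26, 5), Pow(15, Rational(1, 2))))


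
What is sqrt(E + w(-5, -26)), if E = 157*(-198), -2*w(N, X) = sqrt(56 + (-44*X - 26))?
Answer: sqrt(-124344 - 2*sqrt(1174))/2 ≈ 176.36*I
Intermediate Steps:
w(N, X) = -sqrt(30 - 44*X)/2 (w(N, X) = -sqrt(56 + (-44*X - 26))/2 = -sqrt(56 + (-26 - 44*X))/2 = -sqrt(30 - 44*X)/2)
E = -31086
sqrt(E + w(-5, -26)) = sqrt(-31086 - sqrt(30 - 44*(-26))/2) = sqrt(-31086 - sqrt(30 + 1144)/2) = sqrt(-31086 - sqrt(1174)/2)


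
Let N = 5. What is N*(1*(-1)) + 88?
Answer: 83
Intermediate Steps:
N*(1*(-1)) + 88 = 5*(1*(-1)) + 88 = 5*(-1) + 88 = -5 + 88 = 83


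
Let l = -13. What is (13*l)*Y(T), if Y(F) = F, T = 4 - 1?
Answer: -507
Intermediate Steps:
T = 3
(13*l)*Y(T) = (13*(-13))*3 = -169*3 = -507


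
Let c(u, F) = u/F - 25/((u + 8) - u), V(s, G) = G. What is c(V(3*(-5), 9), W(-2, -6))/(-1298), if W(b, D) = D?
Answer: 37/10384 ≈ 0.0035632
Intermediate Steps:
c(u, F) = -25/8 + u/F (c(u, F) = u/F - 25/((8 + u) - u) = u/F - 25/8 = -25/8 + u/F)
c(V(3*(-5), 9), W(-2, -6))/(-1298) = (-25/8 + 9/(-6))/(-1298) = (-25/8 + 9*(-⅙))*(-1/1298) = (-25/8 - 3/2)*(-1/1298) = -37/8*(-1/1298) = 37/10384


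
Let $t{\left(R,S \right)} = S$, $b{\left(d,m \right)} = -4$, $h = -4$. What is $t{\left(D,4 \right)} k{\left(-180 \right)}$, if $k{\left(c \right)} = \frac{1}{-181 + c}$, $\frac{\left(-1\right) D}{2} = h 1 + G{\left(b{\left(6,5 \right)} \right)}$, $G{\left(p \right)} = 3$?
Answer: $- \frac{4}{361} \approx -0.01108$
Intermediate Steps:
$D = 2$ ($D = - 2 \left(\left(-4\right) 1 + 3\right) = - 2 \left(-4 + 3\right) = \left(-2\right) \left(-1\right) = 2$)
$t{\left(D,4 \right)} k{\left(-180 \right)} = \frac{4}{-181 - 180} = \frac{4}{-361} = 4 \left(- \frac{1}{361}\right) = - \frac{4}{361}$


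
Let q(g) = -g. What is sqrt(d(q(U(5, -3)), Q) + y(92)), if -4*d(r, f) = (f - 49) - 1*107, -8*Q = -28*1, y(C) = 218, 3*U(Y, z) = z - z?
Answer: sqrt(4098)/4 ≈ 16.004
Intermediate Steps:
U(Y, z) = 0 (U(Y, z) = (z - z)/3 = (1/3)*0 = 0)
Q = 7/2 (Q = -(-7)/2 = -1/8*(-28) = 7/2 ≈ 3.5000)
d(r, f) = 39 - f/4 (d(r, f) = -((f - 49) - 1*107)/4 = -((-49 + f) - 107)/4 = -(-156 + f)/4 = 39 - f/4)
sqrt(d(q(U(5, -3)), Q) + y(92)) = sqrt((39 - 1/4*7/2) + 218) = sqrt((39 - 7/8) + 218) = sqrt(305/8 + 218) = sqrt(2049/8) = sqrt(4098)/4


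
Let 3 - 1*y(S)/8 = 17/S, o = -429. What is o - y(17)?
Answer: -445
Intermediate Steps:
y(S) = 24 - 136/S
o - y(17) = -429 - (24 - 136/17) = -429 - (24 - 136*1/17) = -429 - (24 - 8) = -429 - 1*16 = -429 - 16 = -445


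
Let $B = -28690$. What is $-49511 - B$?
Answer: $-20821$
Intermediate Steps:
$-49511 - B = -49511 - -28690 = -49511 + 28690 = -20821$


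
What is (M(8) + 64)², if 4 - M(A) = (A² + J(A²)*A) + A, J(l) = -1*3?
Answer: 400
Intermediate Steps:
J(l) = -3
M(A) = 4 - A² + 2*A (M(A) = 4 - ((A² - 3*A) + A) = 4 - (A² - 2*A) = 4 + (-A² + 2*A) = 4 - A² + 2*A)
(M(8) + 64)² = ((4 - 1*8² + 2*8) + 64)² = ((4 - 1*64 + 16) + 64)² = ((4 - 64 + 16) + 64)² = (-44 + 64)² = 20² = 400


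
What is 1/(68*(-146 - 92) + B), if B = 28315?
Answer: 1/12131 ≈ 8.2433e-5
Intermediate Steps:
1/(68*(-146 - 92) + B) = 1/(68*(-146 - 92) + 28315) = 1/(68*(-238) + 28315) = 1/(-16184 + 28315) = 1/12131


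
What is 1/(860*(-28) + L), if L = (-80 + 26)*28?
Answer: -1/25592 ≈ -3.9075e-5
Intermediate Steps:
L = -1512 (L = -54*28 = -1512)
1/(860*(-28) + L) = 1/(860*(-28) - 1512) = 1/(-24080 - 1512) = 1/(-25592) = -1/25592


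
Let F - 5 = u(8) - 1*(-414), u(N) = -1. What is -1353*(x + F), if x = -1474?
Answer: 1428768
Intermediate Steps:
F = 418 (F = 5 + (-1 - 1*(-414)) = 5 + (-1 + 414) = 5 + 413 = 418)
-1353*(x + F) = -1353*(-1474 + 418) = -1353*(-1056) = 1428768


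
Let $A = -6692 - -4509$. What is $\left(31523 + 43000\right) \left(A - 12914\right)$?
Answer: $-1125073731$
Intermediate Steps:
$A = -2183$ ($A = -6692 + 4509 = -2183$)
$\left(31523 + 43000\right) \left(A - 12914\right) = \left(31523 + 43000\right) \left(-2183 - 12914\right) = 74523 \left(-15097\right) = -1125073731$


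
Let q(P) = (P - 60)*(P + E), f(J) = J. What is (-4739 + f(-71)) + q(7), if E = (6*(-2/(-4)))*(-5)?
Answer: -4386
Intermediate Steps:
E = -15 (E = (6*(-2*(-¼)))*(-5) = (6*(½))*(-5) = 3*(-5) = -15)
q(P) = (-60 + P)*(-15 + P) (q(P) = (P - 60)*(P - 15) = (-60 + P)*(-15 + P))
(-4739 + f(-71)) + q(7) = (-4739 - 71) + (900 + 7² - 75*7) = -4810 + (900 + 49 - 525) = -4810 + 424 = -4386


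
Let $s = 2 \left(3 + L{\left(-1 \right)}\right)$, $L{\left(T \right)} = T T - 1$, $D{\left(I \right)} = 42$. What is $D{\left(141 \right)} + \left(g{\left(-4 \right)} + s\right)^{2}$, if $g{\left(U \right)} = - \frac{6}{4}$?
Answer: $\frac{249}{4} \approx 62.25$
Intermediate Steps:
$g{\left(U \right)} = - \frac{3}{2}$ ($g{\left(U \right)} = \left(-6\right) \frac{1}{4} = - \frac{3}{2}$)
$L{\left(T \right)} = -1 + T^{2}$ ($L{\left(T \right)} = T^{2} - 1 = -1 + T^{2}$)
$s = 6$ ($s = 2 \left(3 - \left(1 - \left(-1\right)^{2}\right)\right) = 2 \left(3 + \left(-1 + 1\right)\right) = 2 \left(3 + 0\right) = 2 \cdot 3 = 6$)
$D{\left(141 \right)} + \left(g{\left(-4 \right)} + s\right)^{2} = 42 + \left(- \frac{3}{2} + 6\right)^{2} = 42 + \left(\frac{9}{2}\right)^{2} = 42 + \frac{81}{4} = \frac{249}{4}$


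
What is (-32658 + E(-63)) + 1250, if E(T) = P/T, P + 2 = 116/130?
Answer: -14290632/455 ≈ -31408.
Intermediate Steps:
P = -72/65 (P = -2 + 116/130 = -2 + 116*(1/130) = -2 + 58/65 = -72/65 ≈ -1.1077)
E(T) = -72/(65*T)
(-32658 + E(-63)) + 1250 = (-32658 - 72/65/(-63)) + 1250 = (-32658 - 72/65*(-1/63)) + 1250 = (-32658 + 8/455) + 1250 = -14859382/455 + 1250 = -14290632/455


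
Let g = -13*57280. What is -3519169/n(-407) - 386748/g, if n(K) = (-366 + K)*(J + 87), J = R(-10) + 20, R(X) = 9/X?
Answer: 6630583143511/152679682480 ≈ 43.428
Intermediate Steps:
g = -744640
J = 191/10 (J = 9/(-10) + 20 = 9*(-⅒) + 20 = -9/10 + 20 = 191/10 ≈ 19.100)
n(K) = -194163/5 + 1061*K/10 (n(K) = (-366 + K)*(191/10 + 87) = (-366 + K)*(1061/10) = -194163/5 + 1061*K/10)
-3519169/n(-407) - 386748/g = -3519169/(-194163/5 + (1061/10)*(-407)) - 386748/(-744640) = -3519169/(-194163/5 - 431827/10) - 386748*(-1/744640) = -3519169/(-820153/10) + 96687/186160 = -3519169*(-10/820153) + 96687/186160 = 35191690/820153 + 96687/186160 = 6630583143511/152679682480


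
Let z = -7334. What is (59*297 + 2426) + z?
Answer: 12615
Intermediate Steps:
(59*297 + 2426) + z = (59*297 + 2426) - 7334 = (17523 + 2426) - 7334 = 19949 - 7334 = 12615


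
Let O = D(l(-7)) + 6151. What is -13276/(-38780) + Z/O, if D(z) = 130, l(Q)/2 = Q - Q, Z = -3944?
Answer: -17390441/60894295 ≈ -0.28558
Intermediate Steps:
l(Q) = 0 (l(Q) = 2*(Q - Q) = 2*0 = 0)
O = 6281 (O = 130 + 6151 = 6281)
-13276/(-38780) + Z/O = -13276/(-38780) - 3944/6281 = -13276*(-1/38780) - 3944*1/6281 = 3319/9695 - 3944/6281 = -17390441/60894295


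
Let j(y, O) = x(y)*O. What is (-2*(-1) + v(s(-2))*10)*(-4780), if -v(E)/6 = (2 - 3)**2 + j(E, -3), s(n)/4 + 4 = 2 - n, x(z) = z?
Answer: 277240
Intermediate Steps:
j(y, O) = O*y (j(y, O) = y*O = O*y)
s(n) = -8 - 4*n (s(n) = -16 + 4*(2 - n) = -16 + (8 - 4*n) = -8 - 4*n)
v(E) = -6 + 18*E (v(E) = -6*((2 - 3)**2 - 3*E) = -6*((-1)**2 - 3*E) = -6*(1 - 3*E) = -6 + 18*E)
(-2*(-1) + v(s(-2))*10)*(-4780) = (-2*(-1) + (-6 + 18*(-8 - 4*(-2)))*10)*(-4780) = (2 + (-6 + 18*(-8 + 8))*10)*(-4780) = (2 + (-6 + 18*0)*10)*(-4780) = (2 + (-6 + 0)*10)*(-4780) = (2 - 6*10)*(-4780) = (2 - 60)*(-4780) = -58*(-4780) = 277240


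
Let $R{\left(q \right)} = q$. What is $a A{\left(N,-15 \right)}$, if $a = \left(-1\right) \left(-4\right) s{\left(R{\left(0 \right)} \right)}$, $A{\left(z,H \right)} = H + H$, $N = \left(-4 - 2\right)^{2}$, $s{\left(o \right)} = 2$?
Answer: $-240$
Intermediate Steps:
$N = 36$ ($N = \left(-6\right)^{2} = 36$)
$A{\left(z,H \right)} = 2 H$
$a = 8$ ($a = \left(-1\right) \left(-4\right) 2 = 4 \cdot 2 = 8$)
$a A{\left(N,-15 \right)} = 8 \cdot 2 \left(-15\right) = 8 \left(-30\right) = -240$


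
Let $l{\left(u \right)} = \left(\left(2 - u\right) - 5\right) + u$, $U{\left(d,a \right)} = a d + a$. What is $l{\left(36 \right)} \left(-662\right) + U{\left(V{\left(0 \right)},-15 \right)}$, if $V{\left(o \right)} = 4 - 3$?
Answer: $1956$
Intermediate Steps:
$V{\left(o \right)} = 1$
$U{\left(d,a \right)} = a + a d$
$l{\left(u \right)} = -3$ ($l{\left(u \right)} = \left(-3 - u\right) + u = -3$)
$l{\left(36 \right)} \left(-662\right) + U{\left(V{\left(0 \right)},-15 \right)} = \left(-3\right) \left(-662\right) - 15 \left(1 + 1\right) = 1986 - 30 = 1956$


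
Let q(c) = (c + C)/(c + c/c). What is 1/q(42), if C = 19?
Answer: 43/61 ≈ 0.70492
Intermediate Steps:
q(c) = (19 + c)/(1 + c) (q(c) = (c + 19)/(c + c/c) = (19 + c)/(c + 1) = (19 + c)/(1 + c))
1/q(42) = 1/((19 + 42)/(1 + 42)) = 1/(61/43) = 43/61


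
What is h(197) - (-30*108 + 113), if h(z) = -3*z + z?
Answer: 2733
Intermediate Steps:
h(z) = -2*z
h(197) - (-30*108 + 113) = -2*197 - (-30*108 + 113) = -394 - (-3240 + 113) = -394 - 1*(-3127) = -394 + 3127 = 2733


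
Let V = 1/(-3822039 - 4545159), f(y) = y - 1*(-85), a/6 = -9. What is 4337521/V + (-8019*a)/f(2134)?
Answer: -80533938522801576/2219 ≈ -3.6293e+13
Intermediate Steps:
a = -54 (a = 6*(-9) = -54)
f(y) = 85 + y (f(y) = y + 85 = 85 + y)
V = -1/8367198 (V = 1/(-8367198) = -1/8367198 ≈ -1.1951e-7)
4337521/V + (-8019*a)/f(2134) = 4337521/(-1/8367198) + (-8019*(-54))/(85 + 2134) = 4337521*(-8367198) + 433026/2219 = -36292897036158 + 433026*(1/2219) = -36292897036158 + 433026/2219 = -80533938522801576/2219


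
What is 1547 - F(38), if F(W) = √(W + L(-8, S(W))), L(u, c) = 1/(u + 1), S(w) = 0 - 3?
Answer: 1547 - √1855/7 ≈ 1540.8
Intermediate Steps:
S(w) = -3
L(u, c) = 1/(1 + u)
F(W) = √(-⅐ + W) (F(W) = √(W + 1/(1 - 8)) = √(W + 1/(-7)) = √(W - ⅐) = √(-⅐ + W))
1547 - F(38) = 1547 - √(-7 + 49*38)/7 = 1547 - √(-7 + 1862)/7 = 1547 - √1855/7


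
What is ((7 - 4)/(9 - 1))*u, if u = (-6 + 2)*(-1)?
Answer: 3/2 ≈ 1.5000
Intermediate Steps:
u = 4 (u = -4*(-1) = 4)
((7 - 4)/(9 - 1))*u = ((7 - 4)/(9 - 1))*4 = (3/8)*4 = 3/2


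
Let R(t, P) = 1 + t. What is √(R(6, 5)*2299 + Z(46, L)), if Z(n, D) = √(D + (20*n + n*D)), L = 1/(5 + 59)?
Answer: √(257488 + 22*√487)/4 ≈ 126.98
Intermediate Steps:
L = 1/64 ≈ 0.015625
Z(n, D) = √(D + 20*n + D*n) (Z(n, D) = √(D + (20*n + D*n)) = √(D + 20*n + D*n))
√(R(6, 5)*2299 + Z(46, L)) = √((1 + 6)*2299 + √(1/64 + 20*46 + (1/64)*46)) = √(7*2299 + √(1/64 + 920 + 23/32)) = √(16093 + √(58927/64)) = √(16093 + 11*√487/8)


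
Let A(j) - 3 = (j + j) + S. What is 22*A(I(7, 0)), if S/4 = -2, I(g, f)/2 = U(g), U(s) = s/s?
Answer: -22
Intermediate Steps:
U(s) = 1
I(g, f) = 2 (I(g, f) = 2*1 = 2)
S = -8 (S = 4*(-2) = -8)
A(j) = -5 + 2*j (A(j) = 3 + ((j + j) - 8) = 3 + (2*j - 8) = 3 + (-8 + 2*j) = -5 + 2*j)
22*A(I(7, 0)) = 22*(-5 + 2*2) = 22*(-5 + 4) = 22*(-1) = -22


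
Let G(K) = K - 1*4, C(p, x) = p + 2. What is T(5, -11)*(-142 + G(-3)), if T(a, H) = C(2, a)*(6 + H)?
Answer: 2980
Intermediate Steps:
C(p, x) = 2 + p
T(a, H) = 24 + 4*H (T(a, H) = (2 + 2)*(6 + H) = 4*(6 + H) = 24 + 4*H)
G(K) = -4 + K (G(K) = K - 4 = -4 + K)
T(5, -11)*(-142 + G(-3)) = (24 + 4*(-11))*(-142 + (-4 - 3)) = (24 - 44)*(-142 - 7) = -20*(-149) = 2980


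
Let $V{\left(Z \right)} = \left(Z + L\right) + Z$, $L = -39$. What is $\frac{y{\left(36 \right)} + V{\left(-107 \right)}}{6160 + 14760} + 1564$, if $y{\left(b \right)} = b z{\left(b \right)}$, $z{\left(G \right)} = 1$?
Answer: $\frac{32718663}{20920} \approx 1564.0$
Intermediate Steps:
$V{\left(Z \right)} = -39 + 2 Z$ ($V{\left(Z \right)} = \left(Z - 39\right) + Z = \left(-39 + Z\right) + Z = -39 + 2 Z$)
$y{\left(b \right)} = b$ ($y{\left(b \right)} = b 1 = b$)
$\frac{y{\left(36 \right)} + V{\left(-107 \right)}}{6160 + 14760} + 1564 = \frac{36 + \left(-39 + 2 \left(-107\right)\right)}{6160 + 14760} + 1564 = \frac{36 - 253}{20920} + 1564 = \left(36 - 253\right) \frac{1}{20920} + 1564 = \left(-217\right) \frac{1}{20920} + 1564 = - \frac{217}{20920} + 1564 = \frac{32718663}{20920}$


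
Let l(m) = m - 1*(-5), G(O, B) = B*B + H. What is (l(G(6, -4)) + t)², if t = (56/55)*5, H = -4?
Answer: 59049/121 ≈ 488.01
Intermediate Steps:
G(O, B) = -4 + B² (G(O, B) = B*B - 4 = B² - 4 = -4 + B²)
l(m) = 5 + m (l(m) = m + 5 = 5 + m)
t = 56/11 (t = (56*(1/55))*5 = (56/55)*5 = 56/11 ≈ 5.0909)
(l(G(6, -4)) + t)² = ((5 + (-4 + (-4)²)) + 56/11)² = ((5 + (-4 + 16)) + 56/11)² = ((5 + 12) + 56/11)² = (17 + 56/11)² = (243/11)² = 59049/121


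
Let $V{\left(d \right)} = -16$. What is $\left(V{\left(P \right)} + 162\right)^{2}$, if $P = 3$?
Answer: $21316$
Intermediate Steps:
$\left(V{\left(P \right)} + 162\right)^{2} = \left(-16 + 162\right)^{2} = 146^{2} = 21316$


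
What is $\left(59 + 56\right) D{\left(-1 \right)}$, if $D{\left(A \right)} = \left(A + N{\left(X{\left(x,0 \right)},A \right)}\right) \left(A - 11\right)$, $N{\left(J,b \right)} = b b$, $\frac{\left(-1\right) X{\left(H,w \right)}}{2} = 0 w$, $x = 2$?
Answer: $0$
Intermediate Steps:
$X{\left(H,w \right)} = 0$ ($X{\left(H,w \right)} = - 2 \cdot 0 w = \left(-2\right) 0 = 0$)
$N{\left(J,b \right)} = b^{2}$
$D{\left(A \right)} = \left(-11 + A\right) \left(A + A^{2}\right)$ ($D{\left(A \right)} = \left(A + A^{2}\right) \left(A - 11\right) = \left(A + A^{2}\right) \left(-11 + A\right) = \left(-11 + A\right) \left(A + A^{2}\right)$)
$\left(59 + 56\right) D{\left(-1 \right)} = \left(59 + 56\right) \left(- (-11 + \left(-1\right)^{2} - -10)\right) = 115 \left(- (-11 + 1 + 10)\right) = 115 \left(\left(-1\right) 0\right) = 115 \cdot 0 = 0$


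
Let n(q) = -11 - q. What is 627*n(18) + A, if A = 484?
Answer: -17699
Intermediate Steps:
627*n(18) + A = 627*(-11 - 1*18) + 484 = 627*(-11 - 18) + 484 = 627*(-29) + 484 = -18183 + 484 = -17699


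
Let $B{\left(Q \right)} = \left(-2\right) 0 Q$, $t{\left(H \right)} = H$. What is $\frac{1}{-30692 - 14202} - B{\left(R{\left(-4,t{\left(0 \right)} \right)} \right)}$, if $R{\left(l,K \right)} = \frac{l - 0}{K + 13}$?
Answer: $- \frac{1}{44894} \approx -2.2275 \cdot 10^{-5}$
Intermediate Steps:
$R{\left(l,K \right)} = \frac{l}{13 + K}$ ($R{\left(l,K \right)} = \frac{l + \left(-5 + 5\right)}{13 + K} = \frac{l + 0}{13 + K} = \frac{l}{13 + K}$)
$B{\left(Q \right)} = 0$ ($B{\left(Q \right)} = 0 Q = 0$)
$\frac{1}{-30692 - 14202} - B{\left(R{\left(-4,t{\left(0 \right)} \right)} \right)} = \frac{1}{-30692 - 14202} - 0 = \frac{1}{-44894} + 0 = - \frac{1}{44894} + 0 = - \frac{1}{44894}$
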